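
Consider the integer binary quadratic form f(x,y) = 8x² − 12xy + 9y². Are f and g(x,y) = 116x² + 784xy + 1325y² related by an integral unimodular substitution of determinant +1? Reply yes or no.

D₁ = -144, D₂ = -144
f: translate: b→4 (≡-12 mod 16), so (8,-12,9)→(8,4,5)
f: flip: (8,4,5)→(5,-4,8)
f: reduced (well bottom): (5,-4,8) with a≤c, −a<b≤a
g: translate: b→88 (≡784 mod 232), so (116,784,1325)→(116,88,17)
g: flip: (116,88,17)→(17,-88,116)
g: translate: b→14 (≡-88 mod 34), so (17,-88,116)→(17,14,5)
g: flip: (17,14,5)→(5,-14,17)
g: translate: b→-4 (≡-14 mod 10), so (5,-14,17)→(5,-4,8)
g: reduced (well bottom): (5,-4,8) with a≤c, −a<b≤a
reduced forms (5, -4, 8) vs (5, -4, 8) ⇒ equivalent

yes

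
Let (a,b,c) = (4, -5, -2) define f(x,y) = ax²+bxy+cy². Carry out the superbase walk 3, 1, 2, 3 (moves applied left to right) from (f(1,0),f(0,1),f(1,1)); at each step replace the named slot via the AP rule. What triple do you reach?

start (4,-2,-3) = (f(1,0),f(0,1),f(1,1))
replace slot 3: 2·(4+(-2)) − (-3) = 7 → (4,-2,7)
replace slot 1: 2·((-2)+7) − 4 = 6 → (6,-2,7)
replace slot 2: 2·(6+7) − (-2) = 28 → (6,28,7)
replace slot 3: 2·(6+28) − 7 = 61 → (6,28,61)

6,28,61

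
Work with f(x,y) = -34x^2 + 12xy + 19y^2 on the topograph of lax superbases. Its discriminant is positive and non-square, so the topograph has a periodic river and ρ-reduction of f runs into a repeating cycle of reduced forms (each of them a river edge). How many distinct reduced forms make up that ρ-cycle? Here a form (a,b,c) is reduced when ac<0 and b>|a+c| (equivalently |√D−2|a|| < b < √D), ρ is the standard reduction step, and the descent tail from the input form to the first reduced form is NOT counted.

D = 2728, ⌊√D⌋ = 52
descent: ρ → (19,26,-27)  [lands on river]
river: ρ → (-27,28,18)
river: ρ → (18,44,-11)
river: ρ → (-11,44,18)
river: ρ → (18,28,-27)
river: ρ → (-27,26,19)
river: ρ → (19,50,-3)
river: ρ → (-3,52,2)
river: ρ → (2,52,-3)
river: ρ → (-3,50,19)
ρ-cycle length = 10 (tail of 1 descent step not counted)

10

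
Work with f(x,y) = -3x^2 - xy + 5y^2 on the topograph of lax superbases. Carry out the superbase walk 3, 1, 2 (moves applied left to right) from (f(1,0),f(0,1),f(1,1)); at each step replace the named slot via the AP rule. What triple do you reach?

start (-3,5,1) = (f(1,0),f(0,1),f(1,1))
replace slot 3: 2·((-3)+5) − 1 = 3 → (-3,5,3)
replace slot 1: 2·(5+3) − (-3) = 19 → (19,5,3)
replace slot 2: 2·(19+3) − 5 = 39 → (19,39,3)

19,39,3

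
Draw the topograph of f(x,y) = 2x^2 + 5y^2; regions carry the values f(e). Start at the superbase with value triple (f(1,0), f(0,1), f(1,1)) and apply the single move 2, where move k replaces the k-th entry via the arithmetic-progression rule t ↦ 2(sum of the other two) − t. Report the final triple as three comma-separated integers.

start (2,5,7) = (f(1,0),f(0,1),f(1,1))
replace slot 2: 2·(2+7) − 5 = 13 → (2,13,7)

2,13,7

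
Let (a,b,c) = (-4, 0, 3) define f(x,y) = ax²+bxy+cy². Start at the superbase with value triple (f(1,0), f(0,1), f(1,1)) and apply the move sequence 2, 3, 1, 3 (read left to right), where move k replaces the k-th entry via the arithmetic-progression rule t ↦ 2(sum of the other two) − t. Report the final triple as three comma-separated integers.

start (-4,3,-1) = (f(1,0),f(0,1),f(1,1))
replace slot 2: 2·((-4)+(-1)) − 3 = -13 → (-4,-13,-1)
replace slot 3: 2·((-4)+(-13)) − (-1) = -33 → (-4,-13,-33)
replace slot 1: 2·((-13)+(-33)) − (-4) = -88 → (-88,-13,-33)
replace slot 3: 2·((-88)+(-13)) − (-33) = -169 → (-88,-13,-169)

-88,-13,-169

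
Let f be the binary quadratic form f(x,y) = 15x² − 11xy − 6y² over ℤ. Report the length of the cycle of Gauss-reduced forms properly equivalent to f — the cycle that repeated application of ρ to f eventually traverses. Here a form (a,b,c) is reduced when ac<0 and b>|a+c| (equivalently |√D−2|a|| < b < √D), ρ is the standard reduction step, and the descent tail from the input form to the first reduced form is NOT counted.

D = 481, ⌊√D⌋ = 21
descent: ρ → (-6,11,15)  [lands on river]
river: ρ → (15,19,-2)
river: ρ → (-2,21,5)
river: ρ → (5,19,-6)
river: ρ → (-6,17,8)
river: ρ → (8,15,-8)
river: ρ → (-8,17,6)
river: ρ → (6,19,-5)
river: ρ → (-5,21,2)
river: ρ → (2,19,-15)
river: ρ → (-15,11,6)
river: ρ → (6,13,-13)
river: ρ → (-13,13,6)
river: ρ → (6,11,-15)
river: ρ → (-15,19,2)
river: ρ → (2,21,-5)
river: ρ → (-5,19,6)
river: ρ → (6,17,-8)
river: ρ → (-8,15,8)
river: ρ → (8,17,-6)
river: ρ → (-6,19,5)
river: ρ → (5,21,-2)
river: ρ → (-2,19,15)
river: ρ → (15,11,-6)
river: ρ → (-6,13,13)
river: ρ → (13,13,-6)
ρ-cycle length = 26 (tail of 1 descent step not counted)

26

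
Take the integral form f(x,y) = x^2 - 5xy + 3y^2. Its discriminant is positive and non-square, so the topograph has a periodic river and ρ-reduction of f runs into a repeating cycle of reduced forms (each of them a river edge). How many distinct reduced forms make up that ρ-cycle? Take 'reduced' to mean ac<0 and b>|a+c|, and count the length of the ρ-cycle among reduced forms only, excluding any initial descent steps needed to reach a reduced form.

D = 13, ⌊√D⌋ = 3
descent: ρ → (3,-1,-1)
descent: ρ → (-1,3,1)  [lands on river]
river: ρ → (1,3,-1)
ρ-cycle length = 2 (tail of 2 descent steps not counted)

2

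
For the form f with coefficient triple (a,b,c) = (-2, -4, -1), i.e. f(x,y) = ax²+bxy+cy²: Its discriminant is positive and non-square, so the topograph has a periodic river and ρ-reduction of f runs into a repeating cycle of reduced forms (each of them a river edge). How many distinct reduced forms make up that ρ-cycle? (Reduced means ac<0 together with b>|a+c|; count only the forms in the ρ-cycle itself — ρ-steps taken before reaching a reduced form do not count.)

D = 8, ⌊√D⌋ = 2
descent: ρ → (-1,2,1)  [lands on river]
river: ρ → (1,2,-1)
ρ-cycle length = 2 (tail of 1 descent step not counted)

2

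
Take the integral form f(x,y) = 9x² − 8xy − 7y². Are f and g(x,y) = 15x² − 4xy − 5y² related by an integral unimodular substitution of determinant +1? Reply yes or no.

D₁ = 316, D₂ = 316
river cycle of f (length 6): (-7, 8, 9), (9, 10, -6), (-6, 14, 5), (5, 16, -3), (-3, 14, 10), (10, 6, -7)
river cycle of g (length 6): (-5, 14, 6), (6, 10, -9), (-9, 8, 7), (7, 6, -10), (-10, 14, 3), (3, 16, -5)
cycles differ ⇒ inequivalent

no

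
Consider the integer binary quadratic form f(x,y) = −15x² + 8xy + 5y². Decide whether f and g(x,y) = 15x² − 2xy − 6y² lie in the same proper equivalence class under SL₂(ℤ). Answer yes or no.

D₁ = 364, D₂ = 364
river cycle of f (length 8): (5, 12, -11), (-11, 10, 6), (6, 14, -7), (-7, 14, 6), (6, 10, -11), (-11, 12, 5), (5, 18, -2), (-2, 18, 5)
river cycle of g (length 8): (-6, 14, 7), (7, 14, -6), (-6, 10, 11), (11, 12, -5), (-5, 18, 2), (2, 18, -5), (-5, 12, 11), (11, 10, -6)
cycles differ ⇒ inequivalent

no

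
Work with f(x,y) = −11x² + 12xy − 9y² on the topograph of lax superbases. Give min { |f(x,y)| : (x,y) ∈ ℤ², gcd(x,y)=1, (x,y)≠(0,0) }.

translate: b→10 (≡-12 mod 22), so (11,-12,9)→(11,10,8)
flip: (11,10,8)→(8,-10,11)
translate: b→6 (≡-10 mod 16), so (8,-10,11)→(8,6,9)
reduced (well bottom): (8,6,9) with a≤c, −a<b≤a
well minimum |f| = |-8| = 8 (negative-definite)

8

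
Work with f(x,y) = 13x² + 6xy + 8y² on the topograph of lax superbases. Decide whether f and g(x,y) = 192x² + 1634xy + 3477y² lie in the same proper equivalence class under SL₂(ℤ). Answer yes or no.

D₁ = -380, D₂ = -380
f: flip: (13,6,8)→(8,-6,13)
f: reduced (well bottom): (8,-6,13) with a≤c, −a<b≤a
g: translate: b→98 (≡1634 mod 384), so (192,1634,3477)→(192,98,13)
g: flip: (192,98,13)→(13,-98,192)
g: translate: b→6 (≡-98 mod 26), so (13,-98,192)→(13,6,8)
g: flip: (13,6,8)→(8,-6,13)
g: reduced (well bottom): (8,-6,13) with a≤c, −a<b≤a
reduced forms (8, -6, 13) vs (8, -6, 13) ⇒ equivalent

yes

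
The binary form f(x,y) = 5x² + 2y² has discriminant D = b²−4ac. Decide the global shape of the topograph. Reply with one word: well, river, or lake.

D = b²−4ac = 0² − 4·5·2 = -40
D < 0 ⇒ definite ⇒ every region one sign ⇒ single well

well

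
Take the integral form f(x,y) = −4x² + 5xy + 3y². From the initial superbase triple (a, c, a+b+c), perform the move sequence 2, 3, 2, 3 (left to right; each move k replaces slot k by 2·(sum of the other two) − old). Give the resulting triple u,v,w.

start (-4,3,4) = (f(1,0),f(0,1),f(1,1))
replace slot 2: 2·((-4)+4) − 3 = -3 → (-4,-3,4)
replace slot 3: 2·((-4)+(-3)) − 4 = -18 → (-4,-3,-18)
replace slot 2: 2·((-4)+(-18)) − (-3) = -41 → (-4,-41,-18)
replace slot 3: 2·((-4)+(-41)) − (-18) = -72 → (-4,-41,-72)

-4,-41,-72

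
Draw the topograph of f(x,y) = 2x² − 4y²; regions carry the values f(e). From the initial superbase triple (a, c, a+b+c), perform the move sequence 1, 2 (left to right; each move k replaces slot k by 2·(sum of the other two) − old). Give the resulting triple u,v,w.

start (2,-4,-2) = (f(1,0),f(0,1),f(1,1))
replace slot 1: 2·((-4)+(-2)) − 2 = -14 → (-14,-4,-2)
replace slot 2: 2·((-14)+(-2)) − (-4) = -28 → (-14,-28,-2)

-14,-28,-2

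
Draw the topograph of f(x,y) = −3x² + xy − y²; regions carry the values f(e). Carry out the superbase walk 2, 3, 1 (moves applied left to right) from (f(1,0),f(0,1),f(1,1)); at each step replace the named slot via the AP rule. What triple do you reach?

start (-3,-1,-3) = (f(1,0),f(0,1),f(1,1))
replace slot 2: 2·((-3)+(-3)) − (-1) = -11 → (-3,-11,-3)
replace slot 3: 2·((-3)+(-11)) − (-3) = -25 → (-3,-11,-25)
replace slot 1: 2·((-11)+(-25)) − (-3) = -69 → (-69,-11,-25)

-69,-11,-25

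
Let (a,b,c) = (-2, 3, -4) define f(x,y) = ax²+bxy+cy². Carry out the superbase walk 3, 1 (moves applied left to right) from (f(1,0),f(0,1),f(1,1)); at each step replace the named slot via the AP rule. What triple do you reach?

start (-2,-4,-3) = (f(1,0),f(0,1),f(1,1))
replace slot 3: 2·((-2)+(-4)) − (-3) = -9 → (-2,-4,-9)
replace slot 1: 2·((-4)+(-9)) − (-2) = -24 → (-24,-4,-9)

-24,-4,-9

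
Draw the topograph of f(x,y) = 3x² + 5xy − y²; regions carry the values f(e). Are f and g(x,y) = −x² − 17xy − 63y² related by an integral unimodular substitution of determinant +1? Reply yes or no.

D₁ = 37, D₂ = 37
river cycle of f (length 6): (-1, 5, 3), (3, 1, -3), (-3, 5, 1), (1, 5, -3), (-3, 1, 3), (3, 5, -1)
river cycle of g (length 6): (-1, 5, 3), (3, 1, -3), (-3, 5, 1), (1, 5, -3), (-3, 1, 3), (3, 5, -1)
cycles coincide ⇒ equivalent

yes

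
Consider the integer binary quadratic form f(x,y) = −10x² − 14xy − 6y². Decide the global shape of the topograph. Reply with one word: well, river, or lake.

D = b²−4ac = (-14)² − 4·(-10)·(-6) = -44
D < 0 ⇒ definite ⇒ every region one sign ⇒ single well

well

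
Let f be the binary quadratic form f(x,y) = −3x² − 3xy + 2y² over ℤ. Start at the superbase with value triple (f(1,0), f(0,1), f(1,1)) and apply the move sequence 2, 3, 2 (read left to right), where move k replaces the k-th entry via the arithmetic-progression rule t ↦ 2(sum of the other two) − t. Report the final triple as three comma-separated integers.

start (-3,2,-4) = (f(1,0),f(0,1),f(1,1))
replace slot 2: 2·((-3)+(-4)) − 2 = -16 → (-3,-16,-4)
replace slot 3: 2·((-3)+(-16)) − (-4) = -34 → (-3,-16,-34)
replace slot 2: 2·((-3)+(-34)) − (-16) = -58 → (-3,-58,-34)

-3,-58,-34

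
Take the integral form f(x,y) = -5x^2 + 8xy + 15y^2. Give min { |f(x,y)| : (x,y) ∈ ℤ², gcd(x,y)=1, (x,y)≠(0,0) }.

descent: ρ → (15,-8,-5)
descent: ρ → (-5,18,2)  [lands on river]
river: ρ → (2,18,-5)
river: ρ → (-5,12,11)
river: ρ → (11,10,-6)
river: ρ → (-6,14,7)
river: ρ → (7,14,-6)
river: ρ → (-6,10,11)
river: ρ → (11,12,-5)
closes: descent 2, river 8
min |a| on river = 2

2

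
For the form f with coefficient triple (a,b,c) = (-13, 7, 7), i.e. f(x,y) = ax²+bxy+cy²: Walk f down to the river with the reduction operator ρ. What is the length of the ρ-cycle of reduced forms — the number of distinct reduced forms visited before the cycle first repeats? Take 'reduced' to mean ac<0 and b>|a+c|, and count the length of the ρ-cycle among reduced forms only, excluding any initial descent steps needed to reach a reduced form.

D = 413, ⌊√D⌋ = 20
river: ρ → (7,7,-13)
river: ρ → (-13,19,1)
river: ρ → (1,19,-13)
river: ρ → (-13,7,7)
ρ-cycle length = 4 (tail of 0 descent steps not counted)

4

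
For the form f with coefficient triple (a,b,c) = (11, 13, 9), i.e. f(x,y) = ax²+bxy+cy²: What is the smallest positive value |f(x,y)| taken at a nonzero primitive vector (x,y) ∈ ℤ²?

translate: b→-9 (≡13 mod 22), so (11,13,9)→(11,-9,7)
flip: (11,-9,7)→(7,9,11)
translate: b→-5 (≡9 mod 14), so (7,9,11)→(7,-5,9)
reduced (well bottom): (7,-5,9) with a≤c, −a<b≤a
well minimum = a = 7

7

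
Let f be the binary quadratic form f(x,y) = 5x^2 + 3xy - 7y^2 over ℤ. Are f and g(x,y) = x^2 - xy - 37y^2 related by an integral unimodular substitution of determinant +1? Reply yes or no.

D₁ = 149, D₂ = 149
river cycle of f (length 10): (-7, 11, 1), (1, 11, -7), (-7, 3, 5), (5, 7, -5), (-5, 3, 7), (7, 11, -1), (-1, 11, 7), (7, 3, -5), (-5, 7, 5), (5, 3, -7)
river cycle of g (length 10): (1, 11, -7), (-7, 3, 5), (5, 7, -5), (-5, 3, 7), (7, 11, -1), (-1, 11, 7), (7, 3, -5), (-5, 7, 5), (5, 3, -7), (-7, 11, 1)
cycles coincide ⇒ equivalent

yes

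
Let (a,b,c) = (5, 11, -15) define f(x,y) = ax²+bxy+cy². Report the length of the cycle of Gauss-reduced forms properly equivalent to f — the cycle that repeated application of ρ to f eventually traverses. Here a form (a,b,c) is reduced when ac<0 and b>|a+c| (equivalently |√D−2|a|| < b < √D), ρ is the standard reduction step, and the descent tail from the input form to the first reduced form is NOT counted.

D = 421, ⌊√D⌋ = 20
river: ρ → (-15,19,1)
river: ρ → (1,19,-15)
river: ρ → (-15,11,5)
river: ρ → (5,19,-3)
river: ρ → (-3,17,11)
river: ρ → (11,5,-9)
river: ρ → (-9,13,7)
river: ρ → (7,15,-7)
river: ρ → (-7,13,9)
river: ρ → (9,5,-11)
river: ρ → (-11,17,3)
river: ρ → (3,19,-5)
river: ρ → (-5,11,15)
river: ρ → (15,19,-1)
river: ρ → (-1,19,15)
river: ρ → (15,11,-5)
river: ρ → (-5,19,3)
river: ρ → (3,17,-11)
river: ρ → (-11,5,9)
river: ρ → (9,13,-7)
river: ρ → (-7,15,7)
river: ρ → (7,13,-9)
river: ρ → (-9,5,11)
river: ρ → (11,17,-3)
river: ρ → (-3,19,5)
river: ρ → (5,11,-15)
ρ-cycle length = 26 (tail of 0 descent steps not counted)

26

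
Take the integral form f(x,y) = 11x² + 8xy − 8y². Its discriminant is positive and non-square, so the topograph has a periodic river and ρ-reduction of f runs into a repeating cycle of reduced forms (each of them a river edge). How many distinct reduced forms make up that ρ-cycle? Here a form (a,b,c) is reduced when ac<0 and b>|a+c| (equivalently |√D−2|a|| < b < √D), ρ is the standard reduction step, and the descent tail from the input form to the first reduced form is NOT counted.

D = 416, ⌊√D⌋ = 20
river: ρ → (-8,8,11)
river: ρ → (11,14,-5)
river: ρ → (-5,16,8)
river: ρ → (8,16,-5)
river: ρ → (-5,14,11)
river: ρ → (11,8,-8)
ρ-cycle length = 6 (tail of 0 descent steps not counted)

6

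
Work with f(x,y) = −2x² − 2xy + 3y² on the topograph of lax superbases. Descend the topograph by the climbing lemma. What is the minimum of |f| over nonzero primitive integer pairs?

descent: ρ → (3,2,-2)  [lands on river]
river: ρ → (-2,2,3)
river: ρ → (3,4,-1)
river: ρ → (-1,4,3)
closes: descent 1, river 4
min |a| on river = 1

1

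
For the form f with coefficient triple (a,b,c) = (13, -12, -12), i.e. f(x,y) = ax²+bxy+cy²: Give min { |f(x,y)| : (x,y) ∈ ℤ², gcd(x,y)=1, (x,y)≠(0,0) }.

descent: ρ → (-12,12,13)  [lands on river]
river: ρ → (13,14,-11)
river: ρ → (-11,8,16)
river: ρ → (16,24,-3)
river: ρ → (-3,24,16)
river: ρ → (16,8,-11)
river: ρ → (-11,14,13)
river: ρ → (13,12,-12)
closes: descent 1, river 8
min |a| on river = 3

3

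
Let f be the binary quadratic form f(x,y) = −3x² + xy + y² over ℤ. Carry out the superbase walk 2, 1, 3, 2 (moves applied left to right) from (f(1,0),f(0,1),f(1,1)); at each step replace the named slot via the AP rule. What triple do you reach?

start (-3,1,-1) = (f(1,0),f(0,1),f(1,1))
replace slot 2: 2·((-3)+(-1)) − 1 = -9 → (-3,-9,-1)
replace slot 1: 2·((-9)+(-1)) − (-3) = -17 → (-17,-9,-1)
replace slot 3: 2·((-17)+(-9)) − (-1) = -51 → (-17,-9,-51)
replace slot 2: 2·((-17)+(-51)) − (-9) = -127 → (-17,-127,-51)

-17,-127,-51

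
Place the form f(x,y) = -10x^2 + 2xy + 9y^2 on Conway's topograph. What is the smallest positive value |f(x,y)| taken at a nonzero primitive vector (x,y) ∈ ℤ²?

river: ρ → (9,16,-3)
river: ρ → (-3,14,14)
river: ρ → (14,14,-3)
river: ρ → (-3,16,9)
river: ρ → (9,2,-10)
river: ρ → (-10,18,1)
river: ρ → (1,18,-10)
river: ρ → (-10,2,9)
closes: descent 0, river 8
min |a| on river = 1

1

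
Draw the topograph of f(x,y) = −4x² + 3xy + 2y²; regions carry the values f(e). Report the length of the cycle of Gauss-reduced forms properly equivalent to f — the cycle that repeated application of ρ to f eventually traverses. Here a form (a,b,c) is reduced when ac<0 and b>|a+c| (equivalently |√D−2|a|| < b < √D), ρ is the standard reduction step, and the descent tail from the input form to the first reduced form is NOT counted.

D = 41, ⌊√D⌋ = 6
river: ρ → (2,5,-2)
river: ρ → (-2,3,4)
river: ρ → (4,5,-1)
river: ρ → (-1,5,4)
river: ρ → (4,3,-2)
river: ρ → (-2,5,2)
river: ρ → (2,3,-4)
river: ρ → (-4,5,1)
river: ρ → (1,5,-4)
river: ρ → (-4,3,2)
ρ-cycle length = 10 (tail of 0 descent steps not counted)

10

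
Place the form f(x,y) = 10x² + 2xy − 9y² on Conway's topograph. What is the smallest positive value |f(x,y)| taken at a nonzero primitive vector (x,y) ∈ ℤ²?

river: ρ → (-9,16,3)
river: ρ → (3,14,-14)
river: ρ → (-14,14,3)
river: ρ → (3,16,-9)
river: ρ → (-9,2,10)
river: ρ → (10,18,-1)
river: ρ → (-1,18,10)
river: ρ → (10,2,-9)
closes: descent 0, river 8
min |a| on river = 1

1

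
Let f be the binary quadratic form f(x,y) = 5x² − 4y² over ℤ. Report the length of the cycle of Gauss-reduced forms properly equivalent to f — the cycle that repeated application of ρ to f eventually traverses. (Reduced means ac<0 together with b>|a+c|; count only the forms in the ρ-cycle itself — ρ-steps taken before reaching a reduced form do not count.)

D = 80, ⌊√D⌋ = 8
descent: ρ → (-4,8,1)  [lands on river]
river: ρ → (1,8,-4)
ρ-cycle length = 2 (tail of 1 descent step not counted)

2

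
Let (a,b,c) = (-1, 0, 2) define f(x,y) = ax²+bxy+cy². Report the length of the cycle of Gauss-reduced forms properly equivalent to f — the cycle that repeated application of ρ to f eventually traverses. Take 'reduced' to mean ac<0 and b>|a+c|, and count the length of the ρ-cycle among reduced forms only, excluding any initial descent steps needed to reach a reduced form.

D = 8, ⌊√D⌋ = 2
descent: ρ → (2,0,-1)
descent: ρ → (-1,2,1)  [lands on river]
river: ρ → (1,2,-1)
ρ-cycle length = 2 (tail of 2 descent steps not counted)

2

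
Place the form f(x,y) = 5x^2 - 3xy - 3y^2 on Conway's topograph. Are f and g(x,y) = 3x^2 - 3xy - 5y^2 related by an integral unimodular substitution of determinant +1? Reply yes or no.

D₁ = 69, D₂ = 69
river cycle of f (length 4): (-3, 3, 5), (5, 7, -1), (-1, 7, 5), (5, 3, -3)
river cycle of g (length 4): (-5, 3, 3), (3, 3, -5), (-5, 7, 1), (1, 7, -5)
cycles differ ⇒ inequivalent

no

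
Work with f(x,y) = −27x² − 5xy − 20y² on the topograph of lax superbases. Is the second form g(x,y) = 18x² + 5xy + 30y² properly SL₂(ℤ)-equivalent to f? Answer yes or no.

D₁ = -2135, D₂ = -2135
f is negative-definite; reduce −f:
−f: flip: (27,5,20)→(20,-5,27)
−f: reduced (well bottom): (20,-5,27) with a≤c, −a<b≤a
flip sign back: reduced form of f is (-20,5,-27)
g: reduced (well bottom): (18,5,30) with a≤c, −a<b≤a
reduced forms (-20, 5, -27) vs (18, 5, 30) ⇒ inequivalent

no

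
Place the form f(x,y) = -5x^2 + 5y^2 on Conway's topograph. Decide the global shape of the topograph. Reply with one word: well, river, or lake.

D = b²−4ac = 0² − 4·(-5)·5 = 100
D = 10² is a perfect square ⇒ form factors over ℤ ⇒ lakes

lake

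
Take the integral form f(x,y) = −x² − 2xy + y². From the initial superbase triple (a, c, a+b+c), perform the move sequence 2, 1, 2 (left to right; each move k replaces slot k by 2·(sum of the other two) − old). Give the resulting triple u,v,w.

start (-1,1,-2) = (f(1,0),f(0,1),f(1,1))
replace slot 2: 2·((-1)+(-2)) − 1 = -7 → (-1,-7,-2)
replace slot 1: 2·((-7)+(-2)) − (-1) = -17 → (-17,-7,-2)
replace slot 2: 2·((-17)+(-2)) − (-7) = -31 → (-17,-31,-2)

-17,-31,-2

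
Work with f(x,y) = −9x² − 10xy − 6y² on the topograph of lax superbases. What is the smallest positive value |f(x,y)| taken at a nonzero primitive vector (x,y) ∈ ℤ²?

translate: b→-8 (≡10 mod 18), so (9,10,6)→(9,-8,5)
flip: (9,-8,5)→(5,8,9)
translate: b→-2 (≡8 mod 10), so (5,8,9)→(5,-2,6)
reduced (well bottom): (5,-2,6) with a≤c, −a<b≤a
well minimum |f| = |-5| = 5 (negative-definite)

5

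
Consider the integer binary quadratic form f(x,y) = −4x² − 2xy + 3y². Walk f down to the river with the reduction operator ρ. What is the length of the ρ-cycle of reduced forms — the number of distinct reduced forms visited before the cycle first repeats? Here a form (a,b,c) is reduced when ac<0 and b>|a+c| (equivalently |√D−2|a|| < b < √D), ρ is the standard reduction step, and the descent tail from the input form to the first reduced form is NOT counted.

D = 52, ⌊√D⌋ = 7
descent: ρ → (3,2,-4)  [lands on river]
river: ρ → (-4,6,1)
river: ρ → (1,6,-4)
river: ρ → (-4,2,3)
river: ρ → (3,4,-3)
river: ρ → (-3,2,4)
river: ρ → (4,6,-1)
river: ρ → (-1,6,4)
river: ρ → (4,2,-3)
river: ρ → (-3,4,3)
ρ-cycle length = 10 (tail of 1 descent step not counted)

10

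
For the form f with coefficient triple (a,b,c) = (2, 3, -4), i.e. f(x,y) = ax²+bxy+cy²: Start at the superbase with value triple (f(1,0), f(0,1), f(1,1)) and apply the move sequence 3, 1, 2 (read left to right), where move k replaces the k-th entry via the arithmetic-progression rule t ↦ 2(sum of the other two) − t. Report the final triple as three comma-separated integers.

start (2,-4,1) = (f(1,0),f(0,1),f(1,1))
replace slot 3: 2·(2+(-4)) − 1 = -5 → (2,-4,-5)
replace slot 1: 2·((-4)+(-5)) − 2 = -20 → (-20,-4,-5)
replace slot 2: 2·((-20)+(-5)) − (-4) = -46 → (-20,-46,-5)

-20,-46,-5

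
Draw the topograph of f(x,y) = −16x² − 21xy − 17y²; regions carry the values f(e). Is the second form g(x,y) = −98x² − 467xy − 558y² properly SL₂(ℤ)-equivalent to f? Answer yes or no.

D₁ = -647, D₂ = -647
f is negative-definite; reduce −f:
−f: translate: b→-11 (≡21 mod 32), so (16,21,17)→(16,-11,12)
−f: flip: (16,-11,12)→(12,11,16)
−f: reduced (well bottom): (12,11,16) with a≤c, −a<b≤a
flip sign back: reduced form of f is (-12,-11,-16)
g is negative-definite; reduce −g:
−g: translate: b→75 (≡467 mod 196), so (98,467,558)→(98,75,16)
−g: flip: (98,75,16)→(16,-75,98)
−g: translate: b→-11 (≡-75 mod 32), so (16,-75,98)→(16,-11,12)
−g: flip: (16,-11,12)→(12,11,16)
−g: reduced (well bottom): (12,11,16) with a≤c, −a<b≤a
flip sign back: reduced form of g is (-12,-11,-16)
reduced forms (-12, -11, -16) vs (-12, -11, -16) ⇒ equivalent

yes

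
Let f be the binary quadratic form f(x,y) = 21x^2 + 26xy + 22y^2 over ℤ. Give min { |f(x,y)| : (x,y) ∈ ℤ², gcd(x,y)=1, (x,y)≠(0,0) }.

translate: b→-16 (≡26 mod 42), so (21,26,22)→(21,-16,17)
flip: (21,-16,17)→(17,16,21)
reduced (well bottom): (17,16,21) with a≤c, −a<b≤a
well minimum = a = 17

17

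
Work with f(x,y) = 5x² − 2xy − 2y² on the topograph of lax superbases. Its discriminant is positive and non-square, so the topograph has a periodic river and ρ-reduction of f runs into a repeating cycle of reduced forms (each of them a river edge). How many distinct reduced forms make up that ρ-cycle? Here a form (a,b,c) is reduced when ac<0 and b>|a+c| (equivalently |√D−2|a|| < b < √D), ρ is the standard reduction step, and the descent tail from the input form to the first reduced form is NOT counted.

D = 44, ⌊√D⌋ = 6
descent: ρ → (-2,6,1)  [lands on river]
river: ρ → (1,6,-2)
ρ-cycle length = 2 (tail of 1 descent step not counted)

2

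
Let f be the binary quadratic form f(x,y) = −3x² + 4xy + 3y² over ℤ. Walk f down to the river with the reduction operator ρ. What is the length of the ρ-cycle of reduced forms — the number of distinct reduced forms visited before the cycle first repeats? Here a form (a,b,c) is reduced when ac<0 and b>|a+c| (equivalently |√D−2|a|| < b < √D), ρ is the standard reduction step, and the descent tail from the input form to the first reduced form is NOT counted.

D = 52, ⌊√D⌋ = 7
river: ρ → (3,2,-4)
river: ρ → (-4,6,1)
river: ρ → (1,6,-4)
river: ρ → (-4,2,3)
river: ρ → (3,4,-3)
river: ρ → (-3,2,4)
river: ρ → (4,6,-1)
river: ρ → (-1,6,4)
river: ρ → (4,2,-3)
river: ρ → (-3,4,3)
ρ-cycle length = 10 (tail of 0 descent steps not counted)

10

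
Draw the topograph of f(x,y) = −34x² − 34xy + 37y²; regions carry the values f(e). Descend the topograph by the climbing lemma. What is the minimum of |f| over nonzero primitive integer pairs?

descent: ρ → (37,34,-34)  [lands on river]
river: ρ → (-34,34,37)
river: ρ → (37,40,-31)
river: ρ → (-31,22,46)
river: ρ → (46,70,-7)
river: ρ → (-7,70,46)
river: ρ → (46,22,-31)
river: ρ → (-31,40,37)
closes: descent 1, river 8
min |a| on river = 7

7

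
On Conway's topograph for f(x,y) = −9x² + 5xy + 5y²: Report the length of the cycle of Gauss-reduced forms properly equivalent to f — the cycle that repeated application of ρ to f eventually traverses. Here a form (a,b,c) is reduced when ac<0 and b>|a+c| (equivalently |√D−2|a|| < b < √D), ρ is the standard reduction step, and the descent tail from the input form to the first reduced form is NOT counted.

D = 205, ⌊√D⌋ = 14
river: ρ → (5,5,-9)
river: ρ → (-9,13,1)
river: ρ → (1,13,-9)
river: ρ → (-9,5,5)
ρ-cycle length = 4 (tail of 0 descent steps not counted)

4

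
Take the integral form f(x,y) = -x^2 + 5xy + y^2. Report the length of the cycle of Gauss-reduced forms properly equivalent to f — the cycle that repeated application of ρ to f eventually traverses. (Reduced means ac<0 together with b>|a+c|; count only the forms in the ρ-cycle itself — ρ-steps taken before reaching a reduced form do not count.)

D = 29, ⌊√D⌋ = 5
river: ρ → (1,5,-1)
river: ρ → (-1,5,1)
ρ-cycle length = 2 (tail of 0 descent steps not counted)

2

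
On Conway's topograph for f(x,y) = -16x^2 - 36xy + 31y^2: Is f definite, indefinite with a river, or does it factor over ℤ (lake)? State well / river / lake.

D = b²−4ac = (-36)² − 4·(-16)·31 = 3280
D > 0 non-square ⇒ indefinite ⇒ periodic river

river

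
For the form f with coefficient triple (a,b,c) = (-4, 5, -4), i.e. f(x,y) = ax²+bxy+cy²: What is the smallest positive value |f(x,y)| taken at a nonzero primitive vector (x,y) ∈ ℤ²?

translate: b→3 (≡-5 mod 8), so (4,-5,4)→(4,3,3)
flip: (4,3,3)→(3,-3,4)
translate: b→3 (≡-3 mod 6), so (3,-3,4)→(3,3,4)
reduced (well bottom): (3,3,4) with a≤c, −a<b≤a
well minimum |f| = |-3| = 3 (negative-definite)

3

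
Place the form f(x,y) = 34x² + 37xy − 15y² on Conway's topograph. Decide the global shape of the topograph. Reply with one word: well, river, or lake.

D = b²−4ac = 37² − 4·34·(-15) = 3409
D > 0 non-square ⇒ indefinite ⇒ periodic river

river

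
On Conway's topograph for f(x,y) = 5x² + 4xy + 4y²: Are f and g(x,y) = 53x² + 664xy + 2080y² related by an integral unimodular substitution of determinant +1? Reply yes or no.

D₁ = -64, D₂ = -64
f: flip: (5,4,4)→(4,-4,5)
f: translate: b→4 (≡-4 mod 8), so (4,-4,5)→(4,4,5)
f: reduced (well bottom): (4,4,5) with a≤c, −a<b≤a
g: translate: b→28 (≡664 mod 106), so (53,664,2080)→(53,28,4)
g: flip: (53,28,4)→(4,-28,53)
g: translate: b→4 (≡-28 mod 8), so (4,-28,53)→(4,4,5)
g: reduced (well bottom): (4,4,5) with a≤c, −a<b≤a
reduced forms (4, 4, 5) vs (4, 4, 5) ⇒ equivalent

yes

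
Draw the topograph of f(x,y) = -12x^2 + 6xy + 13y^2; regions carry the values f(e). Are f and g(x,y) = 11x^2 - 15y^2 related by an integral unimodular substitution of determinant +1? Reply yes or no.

D₁ = 660, D₂ = 660
river cycle of f (length 8): (13, 20, -5), (-5, 20, 13), (13, 6, -12), (-12, 18, 7), (7, 24, -3), (-3, 24, 7), (7, 18, -12), (-12, 6, 13)
river cycle of g (length 6): (11, 22, -4), (-4, 18, 21), (21, 24, -1), (-1, 24, 21), (21, 18, -4), (-4, 22, 11)
cycles differ ⇒ inequivalent

no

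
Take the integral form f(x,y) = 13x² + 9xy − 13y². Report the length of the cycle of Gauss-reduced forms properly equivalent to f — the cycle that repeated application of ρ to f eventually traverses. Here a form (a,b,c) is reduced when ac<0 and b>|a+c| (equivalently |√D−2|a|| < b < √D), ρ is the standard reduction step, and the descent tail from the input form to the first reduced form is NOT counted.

D = 757, ⌊√D⌋ = 27
river: ρ → (-13,17,9)
river: ρ → (9,19,-11)
river: ρ → (-11,25,3)
river: ρ → (3,23,-19)
river: ρ → (-19,15,7)
river: ρ → (7,27,-1)
river: ρ → (-1,27,7)
river: ρ → (7,15,-19)
river: ρ → (-19,23,3)
river: ρ → (3,25,-11)
river: ρ → (-11,19,9)
river: ρ → (9,17,-13)
river: ρ → (-13,9,13)
river: ρ → (13,17,-9)
river: ρ → (-9,19,11)
river: ρ → (11,25,-3)
river: ρ → (-3,23,19)
river: ρ → (19,15,-7)
river: ρ → (-7,27,1)
river: ρ → (1,27,-7)
river: ρ → (-7,15,19)
river: ρ → (19,23,-3)
river: ρ → (-3,25,11)
river: ρ → (11,19,-9)
river: ρ → (-9,17,13)
river: ρ → (13,9,-13)
ρ-cycle length = 26 (tail of 0 descent steps not counted)

26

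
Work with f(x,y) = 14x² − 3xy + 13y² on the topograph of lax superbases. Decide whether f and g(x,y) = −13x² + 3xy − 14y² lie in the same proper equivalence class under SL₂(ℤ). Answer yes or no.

D₁ = -719, D₂ = -719
f: flip: (14,-3,13)→(13,3,14)
f: reduced (well bottom): (13,3,14) with a≤c, −a<b≤a
g is negative-definite; reduce −g:
−g: reduced (well bottom): (13,-3,14) with a≤c, −a<b≤a
flip sign back: reduced form of g is (-13,3,-14)
reduced forms (13, 3, 14) vs (-13, 3, -14) ⇒ inequivalent

no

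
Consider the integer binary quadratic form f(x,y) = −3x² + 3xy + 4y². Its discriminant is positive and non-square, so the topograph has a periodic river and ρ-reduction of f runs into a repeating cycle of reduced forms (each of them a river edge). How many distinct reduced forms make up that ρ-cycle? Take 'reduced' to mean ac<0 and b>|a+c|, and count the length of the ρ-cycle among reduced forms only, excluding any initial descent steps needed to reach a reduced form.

D = 57, ⌊√D⌋ = 7
river: ρ → (4,5,-2)
river: ρ → (-2,7,1)
river: ρ → (1,7,-2)
river: ρ → (-2,5,4)
river: ρ → (4,3,-3)
river: ρ → (-3,3,4)
ρ-cycle length = 6 (tail of 0 descent steps not counted)

6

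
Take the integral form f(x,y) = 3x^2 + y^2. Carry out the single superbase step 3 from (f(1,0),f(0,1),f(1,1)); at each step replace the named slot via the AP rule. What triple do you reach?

start (3,1,4) = (f(1,0),f(0,1),f(1,1))
replace slot 3: 2·(3+1) − 4 = 4 → (3,1,4)

3,1,4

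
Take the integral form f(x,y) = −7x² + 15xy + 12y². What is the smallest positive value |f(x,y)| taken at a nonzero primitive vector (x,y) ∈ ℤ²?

river: ρ → (12,9,-10)
river: ρ → (-10,11,11)
river: ρ → (11,11,-10)
river: ρ → (-10,9,12)
river: ρ → (12,15,-7)
river: ρ → (-7,13,14)
river: ρ → (14,15,-6)
river: ρ → (-6,21,5)
river: ρ → (5,19,-10)
river: ρ → (-10,21,3)
river: ρ → (3,21,-10)
river: ρ → (-10,19,5)
river: ρ → (5,21,-6)
river: ρ → (-6,15,14)
river: ρ → (14,13,-7)
river: ρ → (-7,15,12)
closes: descent 0, river 16
min |a| on river = 3

3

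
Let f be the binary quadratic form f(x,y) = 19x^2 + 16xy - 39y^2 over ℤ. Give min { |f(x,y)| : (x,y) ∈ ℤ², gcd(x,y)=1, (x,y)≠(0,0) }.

descent: ρ → (-39,-16,19)
descent: ρ → (19,54,-4)  [lands on river]
river: ρ → (-4,50,45)
river: ρ → (45,40,-9)
river: ρ → (-9,50,20)
river: ρ → (20,30,-29)
river: ρ → (-29,28,21)
river: ρ → (21,56,-1)
river: ρ → (-1,56,21)
river: ρ → (21,28,-29)
river: ρ → (-29,30,20)
river: ρ → (20,50,-9)
river: ρ → (-9,40,45)
river: ρ → (45,50,-4)
river: ρ → (-4,54,19)
river: ρ → (19,22,-36)
river: ρ → (-36,50,5)
river: ρ → (5,50,-36)
river: ρ → (-36,22,19)
closes: descent 2, river 18
min |a| on river = 1

1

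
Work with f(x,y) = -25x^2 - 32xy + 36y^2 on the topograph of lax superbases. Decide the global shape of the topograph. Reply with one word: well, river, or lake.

D = b²−4ac = (-32)² − 4·(-25)·36 = 4624
D = 68² is a perfect square ⇒ form factors over ℤ ⇒ lakes

lake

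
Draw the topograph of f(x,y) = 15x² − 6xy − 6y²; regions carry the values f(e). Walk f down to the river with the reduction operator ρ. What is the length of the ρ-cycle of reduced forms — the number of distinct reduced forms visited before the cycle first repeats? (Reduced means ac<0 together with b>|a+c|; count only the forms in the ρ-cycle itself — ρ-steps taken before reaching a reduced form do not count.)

D = 396, ⌊√D⌋ = 19
descent: ρ → (-6,18,3)  [lands on river]
river: ρ → (3,18,-6)
ρ-cycle length = 2 (tail of 1 descent step not counted)

2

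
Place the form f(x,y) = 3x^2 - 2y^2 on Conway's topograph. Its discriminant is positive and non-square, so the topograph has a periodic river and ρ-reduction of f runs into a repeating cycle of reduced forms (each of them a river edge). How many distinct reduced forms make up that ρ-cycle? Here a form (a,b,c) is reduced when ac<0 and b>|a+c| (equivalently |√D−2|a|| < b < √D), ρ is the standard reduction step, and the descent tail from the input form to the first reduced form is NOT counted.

D = 24, ⌊√D⌋ = 4
descent: ρ → (-2,4,1)  [lands on river]
river: ρ → (1,4,-2)
ρ-cycle length = 2 (tail of 1 descent step not counted)

2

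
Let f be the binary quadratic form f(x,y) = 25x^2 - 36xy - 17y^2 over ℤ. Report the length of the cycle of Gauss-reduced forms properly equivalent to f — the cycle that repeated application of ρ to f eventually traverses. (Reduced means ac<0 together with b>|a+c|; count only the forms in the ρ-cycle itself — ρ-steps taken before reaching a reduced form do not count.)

D = 2996, ⌊√D⌋ = 54
descent: ρ → (-17,36,25)  [lands on river]
river: ρ → (25,14,-28)
river: ρ → (-28,42,11)
river: ρ → (11,46,-20)
river: ρ → (-20,34,23)
river: ρ → (23,12,-31)
river: ρ → (-31,50,4)
river: ρ → (4,54,-5)
river: ρ → (-5,46,44)
river: ρ → (44,42,-7)
river: ρ → (-7,42,44)
river: ρ → (44,46,-5)
river: ρ → (-5,54,4)
river: ρ → (4,50,-31)
river: ρ → (-31,12,23)
river: ρ → (23,34,-20)
river: ρ → (-20,46,11)
river: ρ → (11,42,-28)
river: ρ → (-28,14,25)
river: ρ → (25,36,-17)
river: ρ → (-17,32,29)
river: ρ → (29,26,-20)
river: ρ → (-20,54,1)
river: ρ → (1,54,-20)
river: ρ → (-20,26,29)
river: ρ → (29,32,-17)
ρ-cycle length = 26 (tail of 1 descent step not counted)

26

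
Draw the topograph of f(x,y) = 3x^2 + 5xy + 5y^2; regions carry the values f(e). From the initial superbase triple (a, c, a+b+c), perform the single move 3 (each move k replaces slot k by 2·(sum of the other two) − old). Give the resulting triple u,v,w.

start (3,5,13) = (f(1,0),f(0,1),f(1,1))
replace slot 3: 2·(3+5) − 13 = 3 → (3,5,3)

3,5,3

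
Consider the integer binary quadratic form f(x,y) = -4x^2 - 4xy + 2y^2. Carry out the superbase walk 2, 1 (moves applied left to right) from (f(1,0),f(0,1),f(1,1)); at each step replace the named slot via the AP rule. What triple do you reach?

start (-4,2,-6) = (f(1,0),f(0,1),f(1,1))
replace slot 2: 2·((-4)+(-6)) − 2 = -22 → (-4,-22,-6)
replace slot 1: 2·((-22)+(-6)) − (-4) = -52 → (-52,-22,-6)

-52,-22,-6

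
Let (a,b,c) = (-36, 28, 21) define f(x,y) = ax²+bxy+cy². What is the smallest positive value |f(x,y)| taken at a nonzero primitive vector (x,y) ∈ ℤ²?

river: ρ → (21,56,-8)
river: ρ → (-8,56,21)
river: ρ → (21,28,-36)
river: ρ → (-36,44,13)
river: ρ → (13,60,-4)
river: ρ → (-4,60,13)
river: ρ → (13,44,-36)
river: ρ → (-36,28,21)
closes: descent 0, river 8
min |a| on river = 4

4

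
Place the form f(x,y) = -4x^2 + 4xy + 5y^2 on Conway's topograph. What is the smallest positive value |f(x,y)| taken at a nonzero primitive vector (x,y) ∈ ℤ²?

river: ρ → (5,6,-3)
river: ρ → (-3,6,5)
river: ρ → (5,4,-4)
river: ρ → (-4,4,5)
closes: descent 0, river 4
min |a| on river = 3

3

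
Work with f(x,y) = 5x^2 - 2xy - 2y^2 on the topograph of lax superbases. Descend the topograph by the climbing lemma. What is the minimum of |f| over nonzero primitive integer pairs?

descent: ρ → (-2,6,1)  [lands on river]
river: ρ → (1,6,-2)
closes: descent 1, river 2
min |a| on river = 1

1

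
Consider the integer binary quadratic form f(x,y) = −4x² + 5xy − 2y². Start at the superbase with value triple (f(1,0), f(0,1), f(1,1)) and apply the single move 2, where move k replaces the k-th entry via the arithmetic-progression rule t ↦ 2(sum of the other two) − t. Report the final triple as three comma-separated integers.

start (-4,-2,-1) = (f(1,0),f(0,1),f(1,1))
replace slot 2: 2·((-4)+(-1)) − (-2) = -8 → (-4,-8,-1)

-4,-8,-1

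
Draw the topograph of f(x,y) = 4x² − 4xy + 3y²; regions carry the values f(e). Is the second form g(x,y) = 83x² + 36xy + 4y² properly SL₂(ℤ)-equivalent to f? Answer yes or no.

D₁ = -32, D₂ = -32
f: translate: b→4 (≡-4 mod 8), so (4,-4,3)→(4,4,3)
f: flip: (4,4,3)→(3,-4,4)
f: translate: b→2 (≡-4 mod 6), so (3,-4,4)→(3,2,3)
f: reduced (well bottom): (3,2,3) with a≤c, −a<b≤a
g: flip: (83,36,4)→(4,-36,83)
g: translate: b→4 (≡-36 mod 8), so (4,-36,83)→(4,4,3)
g: flip: (4,4,3)→(3,-4,4)
g: translate: b→2 (≡-4 mod 6), so (3,-4,4)→(3,2,3)
g: reduced (well bottom): (3,2,3) with a≤c, −a<b≤a
reduced forms (3, 2, 3) vs (3, 2, 3) ⇒ equivalent

yes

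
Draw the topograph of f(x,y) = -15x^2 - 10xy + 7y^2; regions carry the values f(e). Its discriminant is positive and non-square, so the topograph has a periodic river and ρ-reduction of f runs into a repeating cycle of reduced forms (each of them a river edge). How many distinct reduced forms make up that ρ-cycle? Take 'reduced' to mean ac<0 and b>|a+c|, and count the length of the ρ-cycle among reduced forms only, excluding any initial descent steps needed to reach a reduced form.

D = 520, ⌊√D⌋ = 22
descent: ρ → (7,10,-15)  [lands on river]
river: ρ → (-15,20,2)
river: ρ → (2,20,-15)
river: ρ → (-15,10,7)
river: ρ → (7,18,-7)
river: ρ → (-7,10,15)
river: ρ → (15,20,-2)
river: ρ → (-2,20,15)
river: ρ → (15,10,-7)
river: ρ → (-7,18,7)
ρ-cycle length = 10 (tail of 1 descent step not counted)

10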